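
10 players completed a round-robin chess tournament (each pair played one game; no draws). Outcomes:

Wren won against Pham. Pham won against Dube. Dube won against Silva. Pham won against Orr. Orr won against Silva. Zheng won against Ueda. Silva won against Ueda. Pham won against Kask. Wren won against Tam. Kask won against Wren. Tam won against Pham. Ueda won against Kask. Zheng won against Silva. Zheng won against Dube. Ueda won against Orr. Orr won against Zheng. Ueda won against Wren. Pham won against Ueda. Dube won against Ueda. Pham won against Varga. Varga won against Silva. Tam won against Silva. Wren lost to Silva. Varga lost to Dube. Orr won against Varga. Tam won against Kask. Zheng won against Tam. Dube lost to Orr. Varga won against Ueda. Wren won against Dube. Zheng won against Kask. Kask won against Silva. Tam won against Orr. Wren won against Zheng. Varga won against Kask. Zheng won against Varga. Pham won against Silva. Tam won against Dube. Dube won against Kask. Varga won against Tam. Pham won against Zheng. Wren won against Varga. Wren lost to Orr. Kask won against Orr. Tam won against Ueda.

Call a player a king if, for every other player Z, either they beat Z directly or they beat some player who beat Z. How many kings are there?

Pham reaches everyone (king).
Kask reaches everyone (king).
Orr reaches everyone (king).
Varga cannot reach Zheng in two steps.
Dube cannot reach Pham, Zheng in two steps.
Wren reaches everyone (king).
Silva reaches everyone (king).
Zheng reaches everyone (king).
Tam reaches everyone (king).
Ueda reaches everyone (king).
Kings: Pham, Kask, Orr, Wren, Silva, Zheng, Tam, Ueda — 8.

8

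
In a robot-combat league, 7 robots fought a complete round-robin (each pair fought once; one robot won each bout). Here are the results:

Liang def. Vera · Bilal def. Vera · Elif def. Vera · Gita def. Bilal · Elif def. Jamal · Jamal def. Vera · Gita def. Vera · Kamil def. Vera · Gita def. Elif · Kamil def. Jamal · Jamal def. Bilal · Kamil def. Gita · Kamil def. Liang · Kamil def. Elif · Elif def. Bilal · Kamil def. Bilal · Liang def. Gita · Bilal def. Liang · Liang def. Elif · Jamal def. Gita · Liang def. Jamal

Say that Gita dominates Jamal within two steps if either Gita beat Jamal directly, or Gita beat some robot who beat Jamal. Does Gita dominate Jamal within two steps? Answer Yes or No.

Gita did not beat Jamal directly.
Gita beat Bilal, Vera, Elif. Of those, Elif beat Jamal.

Yes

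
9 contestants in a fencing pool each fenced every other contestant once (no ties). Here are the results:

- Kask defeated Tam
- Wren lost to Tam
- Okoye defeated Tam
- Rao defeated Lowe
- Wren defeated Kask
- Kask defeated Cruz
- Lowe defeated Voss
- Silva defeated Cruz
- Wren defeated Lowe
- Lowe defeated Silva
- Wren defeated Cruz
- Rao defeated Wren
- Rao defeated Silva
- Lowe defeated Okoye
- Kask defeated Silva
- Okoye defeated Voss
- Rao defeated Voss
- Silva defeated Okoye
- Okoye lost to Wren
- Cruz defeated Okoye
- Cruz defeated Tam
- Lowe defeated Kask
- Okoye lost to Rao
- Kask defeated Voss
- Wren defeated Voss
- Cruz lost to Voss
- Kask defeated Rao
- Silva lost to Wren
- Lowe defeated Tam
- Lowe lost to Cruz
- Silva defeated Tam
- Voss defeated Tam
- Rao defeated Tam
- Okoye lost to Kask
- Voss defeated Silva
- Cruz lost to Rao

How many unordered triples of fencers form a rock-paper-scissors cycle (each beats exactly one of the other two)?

13

Win totals: Voss 3, Silva 3, Kask 6, Okoye 2, Cruz 3, Wren 6, Lowe 5, Tam 1, Rao 7.
A fencer with w wins dominates both others in C(w,2) triples; summing gives 3 + 3 + 15 + 1 + 3 + 15 + 10 + 0 + 21 = 71 transitive triples.
Total triples C(9,3) = 84, so cyclic triples = 84 − 71 = 13.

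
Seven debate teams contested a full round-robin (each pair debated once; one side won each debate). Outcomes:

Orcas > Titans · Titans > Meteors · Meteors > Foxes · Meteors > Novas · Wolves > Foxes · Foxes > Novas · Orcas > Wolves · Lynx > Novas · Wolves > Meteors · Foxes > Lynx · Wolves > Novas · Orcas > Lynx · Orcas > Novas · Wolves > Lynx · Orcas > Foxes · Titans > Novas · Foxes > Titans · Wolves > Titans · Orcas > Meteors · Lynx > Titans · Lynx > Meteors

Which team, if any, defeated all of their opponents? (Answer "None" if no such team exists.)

Orcas

Orcas has 6 wins out of 6 opponents — a perfect record.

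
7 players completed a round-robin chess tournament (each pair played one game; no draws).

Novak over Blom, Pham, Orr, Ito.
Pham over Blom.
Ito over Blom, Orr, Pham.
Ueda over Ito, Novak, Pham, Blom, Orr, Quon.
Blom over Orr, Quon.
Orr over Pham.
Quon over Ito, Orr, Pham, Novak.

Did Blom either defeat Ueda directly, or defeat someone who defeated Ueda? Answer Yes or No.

Blom did not beat Ueda directly.
Blom beat Quon, Orr, but each of them lost to Ueda. No two-step path.

No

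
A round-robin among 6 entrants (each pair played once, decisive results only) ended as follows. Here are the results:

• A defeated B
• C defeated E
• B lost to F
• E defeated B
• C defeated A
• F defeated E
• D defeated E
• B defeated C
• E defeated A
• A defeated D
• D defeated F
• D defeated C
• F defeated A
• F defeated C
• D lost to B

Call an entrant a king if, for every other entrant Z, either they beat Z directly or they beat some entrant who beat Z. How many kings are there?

A reaches everyone (king).
B reaches everyone (king).
C cannot reach F in two steps.
D reaches everyone (king).
E cannot reach F in two steps.
F reaches everyone (king).
Kings: A, B, D, F — 4.

4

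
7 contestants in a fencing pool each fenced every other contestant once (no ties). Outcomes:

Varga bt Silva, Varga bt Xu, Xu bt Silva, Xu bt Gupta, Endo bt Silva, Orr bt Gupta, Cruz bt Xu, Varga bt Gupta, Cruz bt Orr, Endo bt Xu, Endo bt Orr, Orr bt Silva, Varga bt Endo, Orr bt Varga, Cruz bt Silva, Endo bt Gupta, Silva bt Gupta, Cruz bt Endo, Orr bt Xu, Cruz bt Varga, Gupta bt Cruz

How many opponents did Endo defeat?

4

Endo's results: beat Orr, Gupta, Xu, Silva; lost to Varga, Cruz.
That is 4 wins.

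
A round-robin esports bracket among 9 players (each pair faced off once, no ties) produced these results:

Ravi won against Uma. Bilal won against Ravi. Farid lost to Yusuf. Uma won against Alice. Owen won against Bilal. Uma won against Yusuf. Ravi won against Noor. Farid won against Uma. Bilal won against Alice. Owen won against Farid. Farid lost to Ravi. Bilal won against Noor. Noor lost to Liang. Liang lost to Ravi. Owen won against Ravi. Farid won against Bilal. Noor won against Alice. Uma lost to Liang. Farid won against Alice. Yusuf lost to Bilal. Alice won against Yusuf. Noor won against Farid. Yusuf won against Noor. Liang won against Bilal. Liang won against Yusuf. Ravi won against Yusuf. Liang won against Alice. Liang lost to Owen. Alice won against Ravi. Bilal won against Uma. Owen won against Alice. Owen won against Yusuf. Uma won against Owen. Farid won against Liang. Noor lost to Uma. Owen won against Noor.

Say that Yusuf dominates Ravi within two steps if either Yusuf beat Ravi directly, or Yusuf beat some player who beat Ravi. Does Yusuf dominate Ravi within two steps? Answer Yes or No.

No

Yusuf did not beat Ravi directly.
Yusuf beat Noor, Farid, but each of them lost to Ravi. No two-step path.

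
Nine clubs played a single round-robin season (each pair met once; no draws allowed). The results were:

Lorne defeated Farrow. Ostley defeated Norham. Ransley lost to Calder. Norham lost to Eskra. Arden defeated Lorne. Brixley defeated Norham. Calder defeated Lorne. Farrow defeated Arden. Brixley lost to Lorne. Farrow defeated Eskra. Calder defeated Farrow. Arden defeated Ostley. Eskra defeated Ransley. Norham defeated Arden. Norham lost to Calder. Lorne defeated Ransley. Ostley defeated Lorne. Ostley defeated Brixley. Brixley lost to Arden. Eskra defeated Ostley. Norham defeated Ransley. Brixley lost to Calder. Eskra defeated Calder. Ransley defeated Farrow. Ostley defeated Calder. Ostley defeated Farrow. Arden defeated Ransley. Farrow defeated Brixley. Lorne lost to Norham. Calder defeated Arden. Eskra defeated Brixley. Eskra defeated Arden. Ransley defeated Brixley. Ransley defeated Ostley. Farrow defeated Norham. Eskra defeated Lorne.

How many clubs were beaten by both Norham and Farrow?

Norham beat: Ransley, Lorne, Arden.
Farrow beat: Brixley, Norham, Eskra, Arden.
Both beat: Arden — 1.

1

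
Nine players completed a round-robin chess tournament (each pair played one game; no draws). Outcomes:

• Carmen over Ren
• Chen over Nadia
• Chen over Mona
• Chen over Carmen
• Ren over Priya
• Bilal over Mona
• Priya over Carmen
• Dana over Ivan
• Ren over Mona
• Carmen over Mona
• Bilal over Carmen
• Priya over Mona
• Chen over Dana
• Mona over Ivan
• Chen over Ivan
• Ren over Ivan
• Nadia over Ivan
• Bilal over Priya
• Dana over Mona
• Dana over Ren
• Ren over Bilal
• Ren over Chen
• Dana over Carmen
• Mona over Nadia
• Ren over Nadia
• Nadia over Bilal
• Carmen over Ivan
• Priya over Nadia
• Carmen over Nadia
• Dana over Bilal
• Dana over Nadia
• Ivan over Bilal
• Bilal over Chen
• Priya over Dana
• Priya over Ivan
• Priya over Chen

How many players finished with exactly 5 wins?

Win totals: Dana 6, Nadia 2, Ren 6, Bilal 4, Carmen 4, Mona 2, Chen 5, Priya 6, Ivan 1.
Exactly 5: Chen — 1 player.

1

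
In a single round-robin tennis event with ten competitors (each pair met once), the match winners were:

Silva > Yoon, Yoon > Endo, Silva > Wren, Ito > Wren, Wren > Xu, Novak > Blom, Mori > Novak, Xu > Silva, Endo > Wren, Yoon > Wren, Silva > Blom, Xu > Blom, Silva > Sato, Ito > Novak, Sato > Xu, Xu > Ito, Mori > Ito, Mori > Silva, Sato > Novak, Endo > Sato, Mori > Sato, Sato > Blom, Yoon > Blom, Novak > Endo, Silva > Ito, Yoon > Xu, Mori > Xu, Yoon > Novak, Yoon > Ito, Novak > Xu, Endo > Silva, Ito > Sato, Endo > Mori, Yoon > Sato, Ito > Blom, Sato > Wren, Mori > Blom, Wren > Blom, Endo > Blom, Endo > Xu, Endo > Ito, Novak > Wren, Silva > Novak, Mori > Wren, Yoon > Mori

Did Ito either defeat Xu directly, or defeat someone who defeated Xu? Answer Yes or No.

Yes

Ito did not beat Xu directly.
Ito beat Blom, Novak, Wren, Sato. Of those, Novak beat Xu.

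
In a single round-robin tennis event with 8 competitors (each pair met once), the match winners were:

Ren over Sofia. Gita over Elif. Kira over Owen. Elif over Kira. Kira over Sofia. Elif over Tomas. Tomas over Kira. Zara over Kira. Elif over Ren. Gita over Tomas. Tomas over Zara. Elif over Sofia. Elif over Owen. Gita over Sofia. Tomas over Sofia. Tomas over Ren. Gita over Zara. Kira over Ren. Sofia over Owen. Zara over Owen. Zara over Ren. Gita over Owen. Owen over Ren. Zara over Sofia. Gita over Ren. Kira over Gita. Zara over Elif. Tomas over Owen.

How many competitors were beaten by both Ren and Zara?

1

Ren beat: Sofia.
Zara beat: Elif, Ren, Owen, Kira, Sofia.
Both beat: Sofia — 1.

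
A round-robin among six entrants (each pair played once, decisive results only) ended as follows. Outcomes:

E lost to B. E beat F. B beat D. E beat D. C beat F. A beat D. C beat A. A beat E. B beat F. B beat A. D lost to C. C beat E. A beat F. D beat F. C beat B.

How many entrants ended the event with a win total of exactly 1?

Win totals: A 3, B 4, C 5, D 1, E 2, F 0.
Exactly 1: D — 1 entrant.

1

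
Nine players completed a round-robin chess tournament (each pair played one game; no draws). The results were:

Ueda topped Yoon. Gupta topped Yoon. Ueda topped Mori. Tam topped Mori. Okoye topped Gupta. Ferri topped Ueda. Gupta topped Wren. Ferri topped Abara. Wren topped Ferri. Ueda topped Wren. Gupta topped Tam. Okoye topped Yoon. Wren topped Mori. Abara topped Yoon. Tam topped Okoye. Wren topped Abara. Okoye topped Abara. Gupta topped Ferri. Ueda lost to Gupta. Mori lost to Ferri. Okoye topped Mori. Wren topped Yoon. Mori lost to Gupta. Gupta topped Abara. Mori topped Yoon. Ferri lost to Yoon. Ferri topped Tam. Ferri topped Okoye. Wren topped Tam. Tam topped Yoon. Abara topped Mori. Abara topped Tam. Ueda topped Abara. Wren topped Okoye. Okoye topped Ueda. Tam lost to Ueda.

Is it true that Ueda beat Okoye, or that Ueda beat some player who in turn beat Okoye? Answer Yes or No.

Yes

Ueda did not beat Okoye directly.
Ueda beat Tam, Yoon, Wren, Mori, Abara. Of those, Tam beat Okoye.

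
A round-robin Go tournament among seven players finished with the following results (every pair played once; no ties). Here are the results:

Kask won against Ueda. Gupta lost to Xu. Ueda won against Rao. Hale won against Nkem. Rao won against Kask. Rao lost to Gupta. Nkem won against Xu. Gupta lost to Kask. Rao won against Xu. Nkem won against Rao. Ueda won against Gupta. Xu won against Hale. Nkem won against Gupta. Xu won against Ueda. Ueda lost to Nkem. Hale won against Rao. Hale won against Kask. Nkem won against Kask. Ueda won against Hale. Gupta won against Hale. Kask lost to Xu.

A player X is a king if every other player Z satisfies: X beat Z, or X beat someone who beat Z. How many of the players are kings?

Hale reaches everyone (king).
Rao cannot reach Nkem in two steps.
Nkem reaches everyone (king).
Xu reaches everyone (king).
Gupta cannot reach Ueda in two steps.
Ueda reaches everyone (king).
Kask cannot reach Nkem, Xu in two steps.
Kings: Hale, Nkem, Xu, Ueda — 4.

4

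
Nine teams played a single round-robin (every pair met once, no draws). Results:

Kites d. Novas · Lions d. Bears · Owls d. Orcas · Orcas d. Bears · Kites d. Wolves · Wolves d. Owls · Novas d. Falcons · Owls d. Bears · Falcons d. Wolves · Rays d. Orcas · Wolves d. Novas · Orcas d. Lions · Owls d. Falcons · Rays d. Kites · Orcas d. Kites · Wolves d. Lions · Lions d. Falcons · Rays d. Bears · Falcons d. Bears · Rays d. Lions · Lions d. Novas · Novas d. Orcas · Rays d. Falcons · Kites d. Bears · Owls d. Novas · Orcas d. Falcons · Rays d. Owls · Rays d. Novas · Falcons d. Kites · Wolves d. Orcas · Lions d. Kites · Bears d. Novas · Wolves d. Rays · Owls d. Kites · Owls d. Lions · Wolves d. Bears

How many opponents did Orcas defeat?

Orcas' results: beat Lions, Falcons, Bears, Kites; lost to Owls, Rays, Novas, Wolves.
That is 4 wins.

4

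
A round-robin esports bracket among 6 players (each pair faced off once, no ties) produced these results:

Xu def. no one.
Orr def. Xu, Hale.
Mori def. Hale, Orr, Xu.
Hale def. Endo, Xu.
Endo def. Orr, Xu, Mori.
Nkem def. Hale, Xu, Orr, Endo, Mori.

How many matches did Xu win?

0

Xu's results: beat no one; lost to Endo, Mori, Orr, Hale, Nkem.
That is 0 wins.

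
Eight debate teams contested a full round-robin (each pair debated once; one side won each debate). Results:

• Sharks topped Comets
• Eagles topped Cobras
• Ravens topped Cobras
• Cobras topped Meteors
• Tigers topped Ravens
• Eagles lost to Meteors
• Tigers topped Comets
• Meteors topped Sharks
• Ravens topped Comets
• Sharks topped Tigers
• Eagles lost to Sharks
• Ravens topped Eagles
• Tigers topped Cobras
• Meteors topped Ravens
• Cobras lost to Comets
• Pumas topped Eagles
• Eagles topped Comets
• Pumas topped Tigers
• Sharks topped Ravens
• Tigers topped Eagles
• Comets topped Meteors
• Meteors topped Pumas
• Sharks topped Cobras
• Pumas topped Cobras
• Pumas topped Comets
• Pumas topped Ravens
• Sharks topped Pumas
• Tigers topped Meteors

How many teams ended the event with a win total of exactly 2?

2

Win totals: Comets 2, Tigers 5, Pumas 5, Eagles 2, Sharks 6, Ravens 3, Meteors 4, Cobras 1.
Exactly 2: Comets, Eagles — 2 teams.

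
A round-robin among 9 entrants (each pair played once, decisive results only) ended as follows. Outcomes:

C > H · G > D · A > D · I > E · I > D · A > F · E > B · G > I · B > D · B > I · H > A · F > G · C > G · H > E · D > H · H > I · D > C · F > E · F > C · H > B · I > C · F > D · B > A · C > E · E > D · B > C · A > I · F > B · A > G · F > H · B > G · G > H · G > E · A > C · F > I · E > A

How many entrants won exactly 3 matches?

3

Win totals: A 5, B 5, C 3, D 2, E 3, F 7, G 4, H 4, I 3.
Exactly 3: C, E, I — 3 entrants.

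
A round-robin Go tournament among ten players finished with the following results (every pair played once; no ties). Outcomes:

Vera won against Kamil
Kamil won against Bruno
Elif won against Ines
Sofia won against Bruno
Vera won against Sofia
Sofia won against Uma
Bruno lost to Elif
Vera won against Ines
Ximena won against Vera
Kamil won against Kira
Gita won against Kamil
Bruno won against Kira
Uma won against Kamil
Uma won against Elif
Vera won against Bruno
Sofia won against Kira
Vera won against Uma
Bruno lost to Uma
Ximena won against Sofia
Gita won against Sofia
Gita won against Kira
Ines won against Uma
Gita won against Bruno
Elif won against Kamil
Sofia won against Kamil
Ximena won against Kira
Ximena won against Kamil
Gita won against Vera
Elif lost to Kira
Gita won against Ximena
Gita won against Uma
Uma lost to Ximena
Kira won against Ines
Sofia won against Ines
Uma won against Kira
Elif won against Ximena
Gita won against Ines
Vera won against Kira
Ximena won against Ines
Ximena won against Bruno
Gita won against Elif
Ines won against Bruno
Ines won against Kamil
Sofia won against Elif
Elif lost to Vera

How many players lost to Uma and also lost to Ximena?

Uma beat: Elif, Bruno, Kamil, Kira.
Ximena beat: Sofia, Ines, Bruno, Vera, Uma, Kamil, Kira.
Both beat: Bruno, Kamil, Kira — 3.

3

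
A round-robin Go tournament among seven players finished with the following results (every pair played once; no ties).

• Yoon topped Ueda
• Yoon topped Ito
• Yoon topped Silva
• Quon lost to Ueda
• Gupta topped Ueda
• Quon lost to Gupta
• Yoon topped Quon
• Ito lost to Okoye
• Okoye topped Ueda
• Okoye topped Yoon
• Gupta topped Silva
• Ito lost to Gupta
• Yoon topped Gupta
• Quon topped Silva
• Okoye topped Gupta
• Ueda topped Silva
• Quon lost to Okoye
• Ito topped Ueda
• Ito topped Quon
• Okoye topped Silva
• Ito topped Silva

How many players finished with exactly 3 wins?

Win totals: Okoye 6, Ueda 2, Ito 3, Gupta 4, Silva 0, Quon 1, Yoon 5.
Exactly 3: Ito — 1 player.

1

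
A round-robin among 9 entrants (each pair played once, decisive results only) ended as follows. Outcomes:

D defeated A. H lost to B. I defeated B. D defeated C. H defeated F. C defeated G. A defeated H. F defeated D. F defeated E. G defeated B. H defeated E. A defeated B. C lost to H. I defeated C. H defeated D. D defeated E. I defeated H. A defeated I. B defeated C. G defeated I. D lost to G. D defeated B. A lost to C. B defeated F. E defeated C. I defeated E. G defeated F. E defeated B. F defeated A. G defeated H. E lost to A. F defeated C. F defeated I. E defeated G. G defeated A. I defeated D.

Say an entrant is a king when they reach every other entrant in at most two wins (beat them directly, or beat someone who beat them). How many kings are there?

A reaches everyone (king).
B reaches everyone (king).
C reaches everyone (king).
D reaches everyone (king).
E reaches everyone (king).
F reaches everyone (king).
G reaches everyone (king).
H reaches everyone (king).
I reaches everyone (king).
Kings: A, B, C, D, E, F, G, H, I — 9.

9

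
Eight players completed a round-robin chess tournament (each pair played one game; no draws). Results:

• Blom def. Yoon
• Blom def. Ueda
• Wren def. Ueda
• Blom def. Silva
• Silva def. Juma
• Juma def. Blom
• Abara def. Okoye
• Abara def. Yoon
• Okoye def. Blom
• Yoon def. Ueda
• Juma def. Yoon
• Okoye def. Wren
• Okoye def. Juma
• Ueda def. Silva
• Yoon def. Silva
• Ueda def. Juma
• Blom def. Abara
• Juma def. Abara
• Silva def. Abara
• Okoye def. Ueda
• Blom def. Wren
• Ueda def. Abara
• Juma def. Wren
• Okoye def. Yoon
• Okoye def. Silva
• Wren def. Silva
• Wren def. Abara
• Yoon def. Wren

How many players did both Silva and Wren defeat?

Silva beat: Juma, Abara.
Wren beat: Silva, Ueda, Abara.
Both beat: Abara — 1.

1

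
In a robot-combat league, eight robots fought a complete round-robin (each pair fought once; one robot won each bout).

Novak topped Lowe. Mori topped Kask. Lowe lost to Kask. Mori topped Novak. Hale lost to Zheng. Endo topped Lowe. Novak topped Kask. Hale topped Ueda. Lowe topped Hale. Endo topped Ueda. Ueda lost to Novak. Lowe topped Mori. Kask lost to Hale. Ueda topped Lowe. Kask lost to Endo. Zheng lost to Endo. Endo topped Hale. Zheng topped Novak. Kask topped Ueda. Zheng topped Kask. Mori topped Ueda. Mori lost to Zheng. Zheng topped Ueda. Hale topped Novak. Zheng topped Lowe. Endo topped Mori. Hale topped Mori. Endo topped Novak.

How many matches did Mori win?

3

Mori's results: beat Novak, Ueda, Kask; lost to Hale, Lowe, Endo, Zheng.
That is 3 wins.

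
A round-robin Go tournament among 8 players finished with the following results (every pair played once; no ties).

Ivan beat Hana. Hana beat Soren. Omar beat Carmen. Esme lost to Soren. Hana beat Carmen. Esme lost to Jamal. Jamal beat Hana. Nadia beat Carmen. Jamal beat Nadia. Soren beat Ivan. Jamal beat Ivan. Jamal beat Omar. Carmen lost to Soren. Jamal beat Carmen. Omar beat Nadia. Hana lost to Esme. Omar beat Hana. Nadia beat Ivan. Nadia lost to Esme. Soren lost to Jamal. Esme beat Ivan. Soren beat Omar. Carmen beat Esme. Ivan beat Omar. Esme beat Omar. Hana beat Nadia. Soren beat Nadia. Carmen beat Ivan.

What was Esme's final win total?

Esme's results: beat Hana, Ivan, Omar, Nadia; lost to Soren, Jamal, Carmen.
That is 4 wins.

4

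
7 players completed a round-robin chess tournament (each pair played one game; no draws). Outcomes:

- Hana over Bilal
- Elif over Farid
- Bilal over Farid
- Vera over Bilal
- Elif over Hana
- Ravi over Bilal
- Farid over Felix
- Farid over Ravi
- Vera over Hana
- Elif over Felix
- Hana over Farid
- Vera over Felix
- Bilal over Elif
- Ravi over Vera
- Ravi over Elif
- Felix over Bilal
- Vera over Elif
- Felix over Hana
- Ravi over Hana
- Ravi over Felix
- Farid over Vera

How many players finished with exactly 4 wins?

Win totals: Felix 2, Elif 3, Bilal 2, Farid 3, Hana 2, Vera 4, Ravi 5.
Exactly 4: Vera — 1 player.

1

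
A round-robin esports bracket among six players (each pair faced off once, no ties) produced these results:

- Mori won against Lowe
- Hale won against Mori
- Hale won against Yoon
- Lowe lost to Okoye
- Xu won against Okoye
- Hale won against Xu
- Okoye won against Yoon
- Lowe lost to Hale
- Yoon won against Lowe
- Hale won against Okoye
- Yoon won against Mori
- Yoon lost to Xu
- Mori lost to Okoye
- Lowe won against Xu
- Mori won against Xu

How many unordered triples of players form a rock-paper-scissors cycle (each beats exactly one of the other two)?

Win totals: Xu 2, Yoon 2, Okoye 3, Hale 5, Lowe 1, Mori 2.
A player with w wins dominates both others in C(w,2) triples; summing gives 1 + 1 + 3 + 10 + 0 + 1 = 16 transitive triples.
Total triples C(6,3) = 20, so cyclic triples = 20 − 16 = 4.

4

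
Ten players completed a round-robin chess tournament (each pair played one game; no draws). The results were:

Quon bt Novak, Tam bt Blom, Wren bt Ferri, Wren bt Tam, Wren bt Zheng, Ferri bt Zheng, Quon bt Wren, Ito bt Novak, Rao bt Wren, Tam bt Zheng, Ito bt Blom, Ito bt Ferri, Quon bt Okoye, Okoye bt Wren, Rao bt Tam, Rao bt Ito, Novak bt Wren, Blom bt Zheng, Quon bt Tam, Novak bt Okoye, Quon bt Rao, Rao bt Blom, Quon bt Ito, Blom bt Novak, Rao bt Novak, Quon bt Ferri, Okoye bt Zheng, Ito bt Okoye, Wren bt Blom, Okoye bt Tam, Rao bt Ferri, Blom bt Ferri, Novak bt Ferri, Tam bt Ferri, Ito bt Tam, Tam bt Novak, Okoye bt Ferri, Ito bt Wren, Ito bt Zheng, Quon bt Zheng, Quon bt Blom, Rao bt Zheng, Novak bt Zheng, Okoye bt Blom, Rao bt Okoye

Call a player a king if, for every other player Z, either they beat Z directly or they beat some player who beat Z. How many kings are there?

Zheng cannot reach Okoye, Rao, Blom, Ferri, Ito, Tam, Wren, Quon, Novak in two steps.
Okoye cannot reach Rao, Ito, Quon in two steps.
Rao cannot reach Quon in two steps.
Blom cannot reach Rao, Ito, Tam, Quon in two steps.
Ferri cannot reach Okoye, Rao, Blom, Ito, Tam, Wren, Quon, Novak in two steps.
Ito cannot reach Rao, Quon in two steps.
Tam cannot reach Rao, Ito, Quon in two steps.
Wren cannot reach Okoye, Rao, Ito, Quon in two steps.
Quon reaches everyone (king).
Novak cannot reach Rao, Ito, Quon in two steps.
Kings: Quon — 1.

1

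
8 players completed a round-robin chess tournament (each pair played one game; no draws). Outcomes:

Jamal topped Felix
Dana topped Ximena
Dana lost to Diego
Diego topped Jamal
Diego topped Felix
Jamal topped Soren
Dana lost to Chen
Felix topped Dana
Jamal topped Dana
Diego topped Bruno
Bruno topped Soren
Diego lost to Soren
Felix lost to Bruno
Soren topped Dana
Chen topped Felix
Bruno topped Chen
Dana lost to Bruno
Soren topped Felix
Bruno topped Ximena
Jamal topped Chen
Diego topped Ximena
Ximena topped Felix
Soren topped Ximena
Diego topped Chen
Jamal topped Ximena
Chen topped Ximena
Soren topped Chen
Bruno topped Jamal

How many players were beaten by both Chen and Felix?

Chen beat: Ximena, Felix, Dana.
Felix beat: Dana.
Both beat: Dana — 1.

1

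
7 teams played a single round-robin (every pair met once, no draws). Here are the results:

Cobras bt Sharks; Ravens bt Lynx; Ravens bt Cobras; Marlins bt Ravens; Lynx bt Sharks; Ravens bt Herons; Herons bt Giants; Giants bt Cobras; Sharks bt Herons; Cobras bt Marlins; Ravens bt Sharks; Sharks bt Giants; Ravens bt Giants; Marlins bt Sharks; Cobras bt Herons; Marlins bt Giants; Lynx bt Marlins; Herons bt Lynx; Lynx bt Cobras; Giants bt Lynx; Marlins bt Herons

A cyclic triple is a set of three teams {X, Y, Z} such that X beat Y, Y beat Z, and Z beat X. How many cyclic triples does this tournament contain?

Win totals: Cobras 3, Giants 2, Marlins 4, Herons 2, Sharks 2, Ravens 5, Lynx 3.
A team with w wins dominates both others in C(w,2) triples; summing gives 3 + 1 + 6 + 1 + 1 + 10 + 3 = 25 transitive triples.
Total triples C(7,3) = 35, so cyclic triples = 35 − 25 = 10.

10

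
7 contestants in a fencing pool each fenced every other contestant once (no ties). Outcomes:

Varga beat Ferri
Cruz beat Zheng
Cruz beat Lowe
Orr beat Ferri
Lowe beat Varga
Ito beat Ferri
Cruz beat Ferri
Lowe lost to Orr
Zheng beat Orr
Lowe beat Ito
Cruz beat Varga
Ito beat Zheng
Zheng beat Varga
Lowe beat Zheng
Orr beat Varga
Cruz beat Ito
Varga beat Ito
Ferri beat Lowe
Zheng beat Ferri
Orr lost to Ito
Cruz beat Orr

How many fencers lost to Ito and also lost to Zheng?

2

Ito beat: Zheng, Ferri, Orr.
Zheng beat: Ferri, Varga, Orr.
Both beat: Ferri, Orr — 2.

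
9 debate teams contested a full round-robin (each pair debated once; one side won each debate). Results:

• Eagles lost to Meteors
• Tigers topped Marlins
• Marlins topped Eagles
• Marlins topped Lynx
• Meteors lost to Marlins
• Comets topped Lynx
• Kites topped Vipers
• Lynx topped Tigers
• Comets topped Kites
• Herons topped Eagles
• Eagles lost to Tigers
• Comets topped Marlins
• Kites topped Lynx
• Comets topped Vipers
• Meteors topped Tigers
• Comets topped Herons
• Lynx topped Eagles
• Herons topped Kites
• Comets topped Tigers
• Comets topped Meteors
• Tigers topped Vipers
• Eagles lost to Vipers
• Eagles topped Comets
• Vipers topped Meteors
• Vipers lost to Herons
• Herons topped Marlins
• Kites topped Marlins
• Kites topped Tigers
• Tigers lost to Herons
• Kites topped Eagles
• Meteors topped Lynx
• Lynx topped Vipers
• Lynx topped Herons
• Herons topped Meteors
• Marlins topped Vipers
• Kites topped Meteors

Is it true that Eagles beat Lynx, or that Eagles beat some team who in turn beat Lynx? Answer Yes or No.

Eagles did not beat Lynx directly.
Eagles beat Comets. Of those, Comets beat Lynx.

Yes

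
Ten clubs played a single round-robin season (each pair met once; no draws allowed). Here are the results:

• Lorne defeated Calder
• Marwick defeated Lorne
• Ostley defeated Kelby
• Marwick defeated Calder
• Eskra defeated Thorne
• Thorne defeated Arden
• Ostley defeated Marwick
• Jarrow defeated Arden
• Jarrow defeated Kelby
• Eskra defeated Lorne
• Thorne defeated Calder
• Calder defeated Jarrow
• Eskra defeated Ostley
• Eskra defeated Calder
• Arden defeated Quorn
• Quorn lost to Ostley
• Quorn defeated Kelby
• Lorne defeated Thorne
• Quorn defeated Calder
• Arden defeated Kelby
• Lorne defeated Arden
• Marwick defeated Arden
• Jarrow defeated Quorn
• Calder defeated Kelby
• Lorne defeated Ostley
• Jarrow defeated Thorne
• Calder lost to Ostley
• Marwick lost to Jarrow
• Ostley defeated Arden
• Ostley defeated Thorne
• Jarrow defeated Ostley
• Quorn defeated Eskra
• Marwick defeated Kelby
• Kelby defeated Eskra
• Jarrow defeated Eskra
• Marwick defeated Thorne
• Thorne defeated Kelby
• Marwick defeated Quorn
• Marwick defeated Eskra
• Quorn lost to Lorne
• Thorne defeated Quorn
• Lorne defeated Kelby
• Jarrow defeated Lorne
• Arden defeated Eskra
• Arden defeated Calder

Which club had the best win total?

Win totals: Quorn 3, Calder 2, Eskra 4, Lorne 6, Kelby 1, Arden 4, Thorne 4, Marwick 7, Ostley 6, Jarrow 8.
Jarrow leads with 8 wins (next highest: 7).

Jarrow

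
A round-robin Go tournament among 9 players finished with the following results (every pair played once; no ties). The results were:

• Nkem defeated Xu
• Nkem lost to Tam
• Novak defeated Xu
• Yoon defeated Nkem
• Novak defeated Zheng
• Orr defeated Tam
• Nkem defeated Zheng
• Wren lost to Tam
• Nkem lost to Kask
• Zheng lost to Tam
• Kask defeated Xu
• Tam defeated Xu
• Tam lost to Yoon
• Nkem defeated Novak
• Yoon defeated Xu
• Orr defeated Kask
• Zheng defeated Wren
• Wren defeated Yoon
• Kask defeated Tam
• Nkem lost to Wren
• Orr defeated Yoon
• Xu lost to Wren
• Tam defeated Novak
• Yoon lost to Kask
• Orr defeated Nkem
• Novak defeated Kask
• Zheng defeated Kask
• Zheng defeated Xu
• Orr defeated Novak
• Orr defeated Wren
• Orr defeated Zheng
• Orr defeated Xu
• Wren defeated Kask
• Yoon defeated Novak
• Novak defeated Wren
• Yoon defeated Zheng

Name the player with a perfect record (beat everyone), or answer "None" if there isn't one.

Orr has 8 wins out of 8 opponents — a perfect record.

Orr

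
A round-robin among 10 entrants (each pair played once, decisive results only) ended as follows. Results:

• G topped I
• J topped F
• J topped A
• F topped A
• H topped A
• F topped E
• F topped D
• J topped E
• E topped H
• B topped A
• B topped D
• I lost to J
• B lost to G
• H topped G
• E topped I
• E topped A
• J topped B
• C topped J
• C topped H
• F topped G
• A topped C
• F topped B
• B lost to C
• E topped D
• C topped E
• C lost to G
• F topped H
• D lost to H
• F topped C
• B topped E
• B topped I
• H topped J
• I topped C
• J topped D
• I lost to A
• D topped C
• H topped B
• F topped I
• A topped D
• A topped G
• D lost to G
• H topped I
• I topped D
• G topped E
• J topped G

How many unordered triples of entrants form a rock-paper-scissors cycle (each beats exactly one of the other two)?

Win totals: A 4, B 4, C 4, D 1, E 4, F 8, G 5, H 6, I 2, J 7.
An entrant with w wins dominates both others in C(w,2) triples; summing gives 6 + 6 + 6 + 0 + 6 + 28 + 10 + 15 + 1 + 21 = 99 transitive triples.
Total triples C(10,3) = 120, so cyclic triples = 120 − 99 = 21.

21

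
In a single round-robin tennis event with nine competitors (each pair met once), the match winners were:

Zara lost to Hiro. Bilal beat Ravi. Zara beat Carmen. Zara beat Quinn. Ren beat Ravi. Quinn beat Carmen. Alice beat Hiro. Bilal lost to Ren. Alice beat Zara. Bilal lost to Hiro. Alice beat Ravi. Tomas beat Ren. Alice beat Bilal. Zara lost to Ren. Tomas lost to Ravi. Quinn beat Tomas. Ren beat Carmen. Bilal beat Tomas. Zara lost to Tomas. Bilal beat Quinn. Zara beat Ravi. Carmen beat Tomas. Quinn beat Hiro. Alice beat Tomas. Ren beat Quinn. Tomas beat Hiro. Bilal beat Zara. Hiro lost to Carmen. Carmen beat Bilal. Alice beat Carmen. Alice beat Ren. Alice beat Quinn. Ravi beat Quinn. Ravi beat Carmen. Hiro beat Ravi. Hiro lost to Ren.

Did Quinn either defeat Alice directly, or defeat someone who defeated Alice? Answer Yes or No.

Quinn did not beat Alice directly.
Quinn beat Carmen, Hiro, Tomas, but each of them lost to Alice. No two-step path.

No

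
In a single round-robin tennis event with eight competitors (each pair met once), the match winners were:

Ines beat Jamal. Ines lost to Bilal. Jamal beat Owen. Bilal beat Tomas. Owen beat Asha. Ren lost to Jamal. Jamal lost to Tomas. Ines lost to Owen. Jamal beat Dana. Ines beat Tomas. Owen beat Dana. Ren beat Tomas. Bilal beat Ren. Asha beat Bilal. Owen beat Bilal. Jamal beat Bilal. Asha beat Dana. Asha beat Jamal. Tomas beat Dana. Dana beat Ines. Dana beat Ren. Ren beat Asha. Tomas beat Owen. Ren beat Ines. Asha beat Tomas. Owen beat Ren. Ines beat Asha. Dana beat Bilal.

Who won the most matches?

Owen

Win totals: Asha 4, Ines 3, Jamal 4, Tomas 3, Dana 3, Bilal 3, Ren 3, Owen 5.
Owen leads with 5 wins (next highest: 4).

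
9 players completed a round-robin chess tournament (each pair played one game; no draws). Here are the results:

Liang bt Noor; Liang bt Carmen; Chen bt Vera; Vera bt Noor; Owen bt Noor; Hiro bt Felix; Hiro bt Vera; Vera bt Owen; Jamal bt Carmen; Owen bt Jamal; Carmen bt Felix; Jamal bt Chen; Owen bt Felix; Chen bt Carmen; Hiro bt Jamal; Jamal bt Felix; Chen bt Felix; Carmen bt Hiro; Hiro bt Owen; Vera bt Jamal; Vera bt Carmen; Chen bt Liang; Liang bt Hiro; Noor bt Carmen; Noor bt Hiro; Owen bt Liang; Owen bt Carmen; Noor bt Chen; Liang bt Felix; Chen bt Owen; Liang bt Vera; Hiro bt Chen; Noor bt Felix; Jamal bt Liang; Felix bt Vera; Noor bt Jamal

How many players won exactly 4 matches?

Win totals: Hiro 5, Noor 5, Liang 5, Carmen 2, Chen 5, Felix 1, Owen 5, Jamal 4, Vera 4.
Exactly 4: Jamal, Vera — 2 players.

2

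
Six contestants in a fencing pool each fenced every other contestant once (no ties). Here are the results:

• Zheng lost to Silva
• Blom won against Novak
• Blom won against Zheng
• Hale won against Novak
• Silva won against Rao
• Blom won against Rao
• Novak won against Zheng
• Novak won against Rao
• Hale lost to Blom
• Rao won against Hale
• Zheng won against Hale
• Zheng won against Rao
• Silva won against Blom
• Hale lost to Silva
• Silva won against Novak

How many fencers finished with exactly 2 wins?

Win totals: Silva 5, Hale 1, Novak 2, Rao 1, Zheng 2, Blom 4.
Exactly 2: Novak, Zheng — 2 fencers.

2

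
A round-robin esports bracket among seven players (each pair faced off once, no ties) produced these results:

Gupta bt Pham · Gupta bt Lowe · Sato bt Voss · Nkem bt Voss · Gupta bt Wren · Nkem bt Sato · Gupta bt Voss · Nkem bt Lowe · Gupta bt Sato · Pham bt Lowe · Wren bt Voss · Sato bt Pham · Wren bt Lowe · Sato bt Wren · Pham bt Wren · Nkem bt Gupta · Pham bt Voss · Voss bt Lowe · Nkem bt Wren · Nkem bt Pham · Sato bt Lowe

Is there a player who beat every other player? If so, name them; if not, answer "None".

Nkem has 6 wins out of 6 opponents — a perfect record.

Nkem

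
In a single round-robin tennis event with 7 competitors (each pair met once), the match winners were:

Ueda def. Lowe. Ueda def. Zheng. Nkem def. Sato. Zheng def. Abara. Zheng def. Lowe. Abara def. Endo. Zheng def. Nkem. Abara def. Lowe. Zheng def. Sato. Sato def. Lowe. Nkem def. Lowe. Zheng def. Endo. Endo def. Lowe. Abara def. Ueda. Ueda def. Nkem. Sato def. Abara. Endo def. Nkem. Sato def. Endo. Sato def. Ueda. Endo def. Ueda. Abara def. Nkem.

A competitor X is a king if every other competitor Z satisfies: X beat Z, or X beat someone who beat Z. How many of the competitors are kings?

4

Abara reaches everyone (king).
Zheng reaches everyone (king).
Ueda reaches everyone (king).
Sato reaches everyone (king).
Endo cannot reach Abara in two steps.
Lowe cannot reach Abara, Zheng, Ueda, Sato, Endo, Nkem in two steps.
Nkem cannot reach Zheng in two steps.
Kings: Abara, Zheng, Ueda, Sato — 4.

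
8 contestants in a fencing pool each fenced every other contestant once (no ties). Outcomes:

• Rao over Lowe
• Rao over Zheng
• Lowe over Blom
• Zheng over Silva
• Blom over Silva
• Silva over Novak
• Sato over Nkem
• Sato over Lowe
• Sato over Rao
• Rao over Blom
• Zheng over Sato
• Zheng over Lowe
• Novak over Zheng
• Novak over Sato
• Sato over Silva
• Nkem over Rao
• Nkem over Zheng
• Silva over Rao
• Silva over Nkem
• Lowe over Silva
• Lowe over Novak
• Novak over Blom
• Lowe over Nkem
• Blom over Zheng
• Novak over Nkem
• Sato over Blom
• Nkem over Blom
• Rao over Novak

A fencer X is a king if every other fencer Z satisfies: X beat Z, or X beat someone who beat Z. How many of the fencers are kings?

8

Lowe reaches everyone (king).
Zheng reaches everyone (king).
Rao reaches everyone (king).
Blom reaches everyone (king).
Nkem reaches everyone (king).
Novak reaches everyone (king).
Sato reaches everyone (king).
Silva reaches everyone (king).
Kings: Lowe, Zheng, Rao, Blom, Nkem, Novak, Sato, Silva — 8.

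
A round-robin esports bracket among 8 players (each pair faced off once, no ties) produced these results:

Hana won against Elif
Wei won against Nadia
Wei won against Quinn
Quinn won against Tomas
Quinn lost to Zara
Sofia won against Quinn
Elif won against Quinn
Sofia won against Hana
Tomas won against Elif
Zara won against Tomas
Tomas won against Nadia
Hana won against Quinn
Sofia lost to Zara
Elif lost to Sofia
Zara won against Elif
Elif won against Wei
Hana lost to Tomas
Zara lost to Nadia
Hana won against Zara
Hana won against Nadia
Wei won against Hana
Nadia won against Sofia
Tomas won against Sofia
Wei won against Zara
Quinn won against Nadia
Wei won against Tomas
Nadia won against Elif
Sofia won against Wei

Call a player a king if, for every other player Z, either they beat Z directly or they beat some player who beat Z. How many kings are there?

Hana reaches everyone (king).
Zara reaches everyone (king).
Tomas reaches everyone (king).
Nadia reaches everyone (king).
Elif cannot reach Sofia in two steps.
Wei reaches everyone (king).
Sofia reaches everyone (king).
Quinn cannot reach Wei in two steps.
Kings: Hana, Zara, Tomas, Nadia, Wei, Sofia — 6.

6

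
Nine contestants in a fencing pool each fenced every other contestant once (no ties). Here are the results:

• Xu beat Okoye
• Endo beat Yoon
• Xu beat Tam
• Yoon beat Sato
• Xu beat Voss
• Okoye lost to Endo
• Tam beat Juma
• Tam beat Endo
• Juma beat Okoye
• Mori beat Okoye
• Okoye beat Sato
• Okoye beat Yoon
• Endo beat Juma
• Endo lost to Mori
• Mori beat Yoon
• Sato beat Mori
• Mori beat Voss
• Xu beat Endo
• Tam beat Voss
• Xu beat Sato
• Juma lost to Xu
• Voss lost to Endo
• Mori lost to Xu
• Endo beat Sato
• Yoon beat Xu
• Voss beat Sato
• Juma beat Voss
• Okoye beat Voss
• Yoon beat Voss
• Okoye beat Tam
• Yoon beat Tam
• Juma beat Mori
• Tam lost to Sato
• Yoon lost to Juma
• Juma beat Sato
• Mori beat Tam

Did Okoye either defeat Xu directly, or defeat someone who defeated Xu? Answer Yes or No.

Yes

Okoye did not beat Xu directly.
Okoye beat Voss, Sato, Tam, Yoon. Of those, Yoon beat Xu.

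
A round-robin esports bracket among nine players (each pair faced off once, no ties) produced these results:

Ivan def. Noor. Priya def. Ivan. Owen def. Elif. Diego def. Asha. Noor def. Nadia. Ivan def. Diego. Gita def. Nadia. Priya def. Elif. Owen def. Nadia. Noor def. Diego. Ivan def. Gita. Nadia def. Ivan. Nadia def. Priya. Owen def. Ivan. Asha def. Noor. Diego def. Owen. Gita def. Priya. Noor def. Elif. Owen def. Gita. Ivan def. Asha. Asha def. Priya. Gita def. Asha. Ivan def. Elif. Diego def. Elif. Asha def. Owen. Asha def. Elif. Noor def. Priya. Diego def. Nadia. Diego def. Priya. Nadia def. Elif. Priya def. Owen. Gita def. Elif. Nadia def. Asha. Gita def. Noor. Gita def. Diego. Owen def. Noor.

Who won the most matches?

Gita

Win totals: Nadia 4, Owen 5, Asha 4, Elif 0, Noor 4, Priya 3, Gita 6, Diego 5, Ivan 5.
Gita leads with 6 wins (next highest: 5).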